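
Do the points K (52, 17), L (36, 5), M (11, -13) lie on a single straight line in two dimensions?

No

KL = (-16, -12), KM = (-41, -30).
det[KL; KM] = (-16)(-30) − (-12)(-41) = -12.
The determinant is nonzero, so they are not collinear.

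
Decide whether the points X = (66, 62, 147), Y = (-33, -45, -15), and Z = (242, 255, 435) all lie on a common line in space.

No

XY = (-99, -107, -162), XZ = (176, 193, 288).
Comparing components 2 and 3: (-107)(288) − (-162)(193) = 450 ≠ 0, so XY and XZ are not parallel and the points are not collinear.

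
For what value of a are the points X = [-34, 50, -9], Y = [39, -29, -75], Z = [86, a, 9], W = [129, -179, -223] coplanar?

20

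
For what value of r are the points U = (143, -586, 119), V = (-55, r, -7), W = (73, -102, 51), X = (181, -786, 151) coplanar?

-64

Normal to plane UWX: n = (1888, -344, -4392); plane equation n·P = -51080.
Requiring n·V = -51080: (-344)r + (-73096) = -51080.
So r = -64.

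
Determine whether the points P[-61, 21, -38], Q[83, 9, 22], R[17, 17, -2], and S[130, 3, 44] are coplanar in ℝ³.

No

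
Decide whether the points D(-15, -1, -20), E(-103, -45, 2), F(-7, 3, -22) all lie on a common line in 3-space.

DE = (-88, -44, 22), DF = (8, 4, -2).
DE × DF = (0, 0, 0).
The cross product vanishes, so the three points are collinear.

Yes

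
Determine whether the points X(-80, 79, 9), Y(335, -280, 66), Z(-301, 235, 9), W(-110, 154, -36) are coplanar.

The four points are coplanar iff the 3×3 determinant with rows XY, XZ, XW is zero.
Rows: (415, -359, 57), (-221, 156, 0), (-30, 75, -45).
Expanding along the first row: (415)(-7020) − (-359)(9945) + (57)(-11895) = -21060.
Nonzero ⇒ not coplanar.

No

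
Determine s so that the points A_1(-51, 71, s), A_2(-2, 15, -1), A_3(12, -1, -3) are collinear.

Collinearity requires A_1A_2 × A_1A_3 = 0; each component is linear in s.
The x-component gives (-16)s + (96) = 0, so s = 6.
The remaining components then also vanish.

6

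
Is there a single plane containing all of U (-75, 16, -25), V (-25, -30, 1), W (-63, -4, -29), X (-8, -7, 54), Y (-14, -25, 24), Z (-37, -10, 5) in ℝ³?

The plane through U, V, W has normal n = UV × UW = (704, 512, -448) and equation n·P = -33408.
Checking the remaining points: n·X = -33408, n·Y = -33408, n·Z = -33408.
All equal -33408, so all 6 points lie in one plane.

Yes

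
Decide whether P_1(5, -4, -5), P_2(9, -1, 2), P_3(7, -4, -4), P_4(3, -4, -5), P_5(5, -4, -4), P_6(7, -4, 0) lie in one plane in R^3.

The plane through P_1, P_2, P_3 has normal n = P_1P_2 × P_1P_3 = (3, 10, -6) and equation n·P = 5.
Checking the remaining points: n·P_4 = -1, n·P_5 = -1, n·P_6 = -19.
Since n·P_4 = -1 ≠ 5, P_4 is off the plane and the points are not all coplanar.

No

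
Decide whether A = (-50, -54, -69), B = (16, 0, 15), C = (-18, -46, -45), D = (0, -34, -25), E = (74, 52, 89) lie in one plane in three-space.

No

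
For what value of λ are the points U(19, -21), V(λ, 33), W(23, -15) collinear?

55

The three points are collinear iff det[UV; UW] = 0.
This determinant is linear in λ: (6)λ + (-330) = 0, so λ = 55.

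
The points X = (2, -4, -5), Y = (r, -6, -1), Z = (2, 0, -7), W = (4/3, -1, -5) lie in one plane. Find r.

2/3

Coplanarity ⇔ det[XY; XZ; XW] = 0.
Expanding, this is linear in r: (6)r + (-4) = 0.
So r = 2/3.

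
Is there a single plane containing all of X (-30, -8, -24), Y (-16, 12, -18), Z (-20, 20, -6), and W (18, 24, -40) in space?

Yes

With X as base: XY = (14, 20, 6), XZ = (10, 28, 18), XW = (48, 32, -16).
XZ × XW = (-1024, 1024, -1024).
XY · (XZ × XW) = 0.
The scalar triple product vanishes, so the four points are coplanar.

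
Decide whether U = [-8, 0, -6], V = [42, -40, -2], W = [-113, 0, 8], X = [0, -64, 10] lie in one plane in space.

Yes

With U as base: UV = (50, -40, 4), UW = (-105, 0, 14), UX = (8, -64, 16).
UW × UX = (896, 1792, 6720).
UV · (UW × UX) = 0.
The scalar triple product vanishes, so the four points are coplanar.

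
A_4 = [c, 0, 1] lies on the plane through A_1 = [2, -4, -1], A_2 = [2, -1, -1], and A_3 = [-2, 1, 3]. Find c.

0

The plane through A_1, A_2, A_3 has equation 12x + 12z = 12.
Substituting A_4: (12)c + (12) = 12, so c = 0.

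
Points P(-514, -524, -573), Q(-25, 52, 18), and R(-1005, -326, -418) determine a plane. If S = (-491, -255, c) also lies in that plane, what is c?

The plane through P, Q, R has equation −27738x − 365976y + 379638z = -11503818.
Substituting S: (379638)c + (106943238) = -11503818, so c = -312.

-312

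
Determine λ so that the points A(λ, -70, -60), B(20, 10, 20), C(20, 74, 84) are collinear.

Direction BC = (0, 64, 64). From the y-coordinate of A, the parameter along the line is τ = (-70 − 10)/64 = -5/4.
Then λ = 20 + (-5/4)·(0) = 20.

20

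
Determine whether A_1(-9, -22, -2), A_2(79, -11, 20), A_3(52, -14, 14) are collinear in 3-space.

No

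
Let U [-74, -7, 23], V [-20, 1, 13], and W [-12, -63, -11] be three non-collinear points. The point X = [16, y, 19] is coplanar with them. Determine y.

43

The plane through U, V, W has equation −832x + 1216y − 3520z = -27904.
Substituting X: (1216)y + (-80192) = -27904, so y = 43.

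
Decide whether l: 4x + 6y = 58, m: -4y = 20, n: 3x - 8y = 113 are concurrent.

No

The three lines meet at one point iff the augmented coefficient matrix [aᵢ bᵢ cᵢ] has rank < 3, i.e. its determinant vanishes.
Here the determinant is -112.
Nonzero, so no common point exists.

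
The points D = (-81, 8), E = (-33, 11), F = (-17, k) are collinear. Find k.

The three points are collinear iff det[DE; DF] = 0.
This determinant is linear in k: (48)k + (-576) = 0, so k = 12.

12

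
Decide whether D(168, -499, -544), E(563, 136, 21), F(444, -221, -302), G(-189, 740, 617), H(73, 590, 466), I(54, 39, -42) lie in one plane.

The plane through D, E, F has normal n = DE × DF = (-3400, 60350, -65450) and equation n·P = 4918950.
Checking the remaining points: n·G = 4918950, n·H = 4858600, n·I = 4918950.
Since n·H = 4858600 ≠ 4918950, H is off the plane and the points are not all coplanar.

No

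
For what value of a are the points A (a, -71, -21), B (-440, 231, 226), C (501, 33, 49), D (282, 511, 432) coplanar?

Coplanarity ⇔ det[AB; AC; AD] = 0.
Expanding, this is linear in a: (-8772)a + (-605268) = 0.
So a = -69.

-69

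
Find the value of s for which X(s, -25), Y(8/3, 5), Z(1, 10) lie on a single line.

38/3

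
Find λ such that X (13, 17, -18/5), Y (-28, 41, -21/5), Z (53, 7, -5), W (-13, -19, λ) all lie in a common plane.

Normal to plane XYZ: n = (-198/5, -407/5, -550); plane equation n·P = 407/5.
Requiring n·W = 407/5: (-550)λ + (10307/5) = 407/5.
So λ = 18/5.

18/5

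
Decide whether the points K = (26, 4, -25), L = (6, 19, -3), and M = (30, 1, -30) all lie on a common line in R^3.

No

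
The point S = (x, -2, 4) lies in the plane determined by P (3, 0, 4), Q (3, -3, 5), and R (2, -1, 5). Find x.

The plane through P, Q, R has equation −2x − 1y − 3z = -18.
Substituting S: (-2)x + (-10) = -18, so x = 4.

4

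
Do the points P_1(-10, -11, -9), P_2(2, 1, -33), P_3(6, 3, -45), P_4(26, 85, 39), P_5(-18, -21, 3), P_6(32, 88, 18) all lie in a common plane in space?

The plane through P_1, P_2, P_3 has normal n = P_1P_2 × P_1P_3 = (-96, 48, -24) and equation n·P = 648.
Checking the remaining points: n·P_4 = 648, n·P_5 = 648, n·P_6 = 720.
Since n·P_6 = 720 ≠ 648, P_6 is off the plane and the points are not all coplanar.

No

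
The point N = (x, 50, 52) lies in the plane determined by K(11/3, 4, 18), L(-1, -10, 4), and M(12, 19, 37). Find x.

9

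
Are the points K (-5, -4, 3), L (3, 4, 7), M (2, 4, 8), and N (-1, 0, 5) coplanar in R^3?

With K as base: KL = (8, 8, 4), KM = (7, 8, 5), KN = (4, 4, 2).
KM × KN = (-4, 6, -4).
KL · (KM × KN) = 0.
The scalar triple product vanishes, so the four points are coplanar.

Yes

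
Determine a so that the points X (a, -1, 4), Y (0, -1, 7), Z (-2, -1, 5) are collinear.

-3

Direction YZ = (-2, 0, -2). From the z-coordinate of X, the parameter along the line is τ = (4 − 7)/(-2) = 3/2.
Then a = 0 + 3/2·(-2) = -3.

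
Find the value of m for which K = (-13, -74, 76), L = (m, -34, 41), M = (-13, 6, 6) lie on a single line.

-13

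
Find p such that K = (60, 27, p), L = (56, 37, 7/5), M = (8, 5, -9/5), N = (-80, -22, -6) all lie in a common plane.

The points are coplanar iff KL · (KM × KN) = 0.
Expanding, this is linear in p: (1520)p + (-1520) = 0.
So p = 1.

1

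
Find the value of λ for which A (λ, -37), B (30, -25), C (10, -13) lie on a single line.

50

Collinearity: (A − B) must be parallel to (C − B) = (-20, 12).
Cross-multiplying the components: (λ − 30)·(12) = (-12)·(-20).
Solving gives λ = 50.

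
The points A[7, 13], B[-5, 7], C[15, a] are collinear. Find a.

The three points are collinear iff det[AB; AC] = 0.
This determinant is linear in a: (-12)a + (204) = 0, so a = 17.

17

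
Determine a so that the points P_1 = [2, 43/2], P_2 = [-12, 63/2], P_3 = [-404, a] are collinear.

623/2

The three points are collinear iff det[P_1P_2; P_1P_3] = 0.
This determinant is linear in a: (-14)a + (4361) = 0, so a = 623/2.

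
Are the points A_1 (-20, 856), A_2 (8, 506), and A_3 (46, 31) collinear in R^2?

Yes

A_1A_2 = (28, -350), A_1A_3 = (66, -825).
Checking proportionality: A_1A_3 = 33/14·A_1A_2, so the vectors are parallel and the points are collinear.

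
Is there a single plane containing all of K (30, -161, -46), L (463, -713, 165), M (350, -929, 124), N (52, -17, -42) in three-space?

Yes

With K as base: KL = (433, -552, 211), KM = (320, -768, 170), KN = (22, 144, 4).
KM × KN = (-27552, 2460, 62976).
KL · (KM × KN) = 0.
The scalar triple product vanishes, so the four points are coplanar.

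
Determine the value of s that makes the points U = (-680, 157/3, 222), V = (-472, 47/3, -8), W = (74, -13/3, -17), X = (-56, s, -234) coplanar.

Coplanarity ⇔ det[UV; UW; UX] = 0.
Expanding, this is linear in s: (-123708)s + (-3422588) = 0.
So s = -83/3.

-83/3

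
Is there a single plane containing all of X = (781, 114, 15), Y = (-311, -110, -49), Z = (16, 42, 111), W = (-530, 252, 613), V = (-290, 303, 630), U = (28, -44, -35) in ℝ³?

The plane through X, Y, Z has normal n = XY × XZ = (-26112, 153792, -92736) and equation n·P = -4252224.
Checking the remaining points: n·W = -4252224, n·V = -4252224, n·U = -4252224.
All equal -4252224, so all 6 points lie in one plane.

Yes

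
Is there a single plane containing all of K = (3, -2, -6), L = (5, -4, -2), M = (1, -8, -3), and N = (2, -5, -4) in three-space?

No

A normal to the plane through K, L, M is n = KL × KM = (18, -14, -16).
The plane has equation n·P = 178. For N: n·N = 170.
170 ≠ 178, so N is off the plane.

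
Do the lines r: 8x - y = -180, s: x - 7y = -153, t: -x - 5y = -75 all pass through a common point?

The three lines meet at one point iff the augmented coefficient matrix [aᵢ bᵢ cᵢ] has rank < 3, i.e. its determinant vanishes.
Here the determinant is 12.
Nonzero, so no common point exists.

No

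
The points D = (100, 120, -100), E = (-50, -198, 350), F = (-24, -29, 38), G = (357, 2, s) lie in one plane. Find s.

Coplanarity ⇔ det[DE; DF; DG] = 0.
Expanding, this is linear in s: (-17082)s + (8387262) = 0.
So s = 491.

491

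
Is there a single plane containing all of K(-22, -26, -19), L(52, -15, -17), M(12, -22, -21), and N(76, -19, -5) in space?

The four points are coplanar iff the 3×3 determinant with rows KL, KM, KN is zero.
Rows: (74, 11, 2), (34, 4, -2), (98, 7, 14).
Expanding along the first row: (74)(70) − (11)(672) + (2)(-154) = -2520.
Nonzero ⇒ not coplanar.

No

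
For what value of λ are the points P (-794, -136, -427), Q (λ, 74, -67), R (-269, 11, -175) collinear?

Direction PR = (525, 147, 252). From the y-coordinate of Q, the parameter along the line is τ = (74 − (-136))/147 = 10/7.
Then λ = (-794) + 10/7·(525) = -44.

-44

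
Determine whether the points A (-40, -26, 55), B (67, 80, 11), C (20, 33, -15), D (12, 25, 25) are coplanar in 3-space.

No

The four points are coplanar iff the 3×3 determinant with rows AB, AC, AD is zero.
Rows: (107, 106, -44), (60, 59, -70), (52, 51, -30).
Expanding along the first row: (107)(1800) − (106)(1840) + (-44)(-8) = -2088.
Nonzero ⇒ not coplanar.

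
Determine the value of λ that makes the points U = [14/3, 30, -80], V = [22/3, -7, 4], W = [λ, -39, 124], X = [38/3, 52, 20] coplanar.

Coplanarity ⇔ det[UV; UW; UX] = 0.
Expanding, this is linear in λ: (5548)λ + (-210824/3) = 0.
So λ = 38/3.

38/3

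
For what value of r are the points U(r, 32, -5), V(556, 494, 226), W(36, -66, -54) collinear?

127

Direction VW = (-520, -560, -280). From the y-coordinate of U, the parameter along the line is τ = (32 − 494)/(-560) = 33/40.
Then r = 556 + 33/40·(-520) = 127.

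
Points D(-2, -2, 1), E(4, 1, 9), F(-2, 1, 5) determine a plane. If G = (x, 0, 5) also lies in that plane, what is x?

0

Coplanarity requires DE · (DF × DG) = 0.
DE = (6, 3, 8), DF = (0, 3, 4); the triple product is linear in x with coefficient -12 and constant term 0.
Setting it to zero: x = 0.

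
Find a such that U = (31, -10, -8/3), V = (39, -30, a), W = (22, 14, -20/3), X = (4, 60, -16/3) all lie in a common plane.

-16/3

Coplanarity ⇔ det[UV; UW; UX] = 0.
Expanding, this is linear in a: (18)a + (96) = 0.
So a = -16/3.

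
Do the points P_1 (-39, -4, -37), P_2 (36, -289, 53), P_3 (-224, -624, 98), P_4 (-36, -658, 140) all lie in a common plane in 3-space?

The four points are coplanar iff the 3×3 determinant with rows P_1P_2, P_1P_3, P_1P_4 is zero.
Rows: (75, -285, 90), (-185, -620, 135), (3, -654, 177).
Expanding along the first row: (75)(-21450) − (-285)(-33150) + (90)(122850) = 0.
Zero determinant ⇒ coplanar.

Yes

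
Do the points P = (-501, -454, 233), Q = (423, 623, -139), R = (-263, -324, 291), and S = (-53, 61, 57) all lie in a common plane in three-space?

No

With P as base: PQ = (924, 1077, -372), PR = (238, 130, 58), PS = (448, 515, -176).
PR × PS = (-52750, 67872, 64330).
PQ · (PR × PS) = 426384.
Since 426384 ≠ 0, the four points are not coplanar.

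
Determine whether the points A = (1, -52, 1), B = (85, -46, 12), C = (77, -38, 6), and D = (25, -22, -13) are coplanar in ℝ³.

No

With A as base: AB = (84, 6, 11), AC = (76, 14, 5), AD = (24, 30, -14).
AC × AD = (-346, 1184, 1944).
AB · (AC × AD) = -576.
Since -576 ≠ 0, the four points are not coplanar.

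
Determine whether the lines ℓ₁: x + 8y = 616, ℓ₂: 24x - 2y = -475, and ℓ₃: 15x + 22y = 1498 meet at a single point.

No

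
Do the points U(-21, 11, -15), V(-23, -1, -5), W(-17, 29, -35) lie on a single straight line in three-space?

No

UV = (-2, -12, 10), UW = (4, 18, -20).
UV × UW = (60, 0, 12).
The cross product is nonzero, so the points do not lie on one line.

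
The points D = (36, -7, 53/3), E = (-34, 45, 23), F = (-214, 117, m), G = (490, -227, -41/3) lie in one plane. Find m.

Normal to plane DEG: n = (-456, 228, -8208); plane equation n·P = -163020.
Requiring n·F = -163020: (-8208)m + (124260) = -163020.
So m = 35.

35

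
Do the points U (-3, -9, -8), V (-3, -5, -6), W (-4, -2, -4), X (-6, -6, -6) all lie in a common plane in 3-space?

The four points are coplanar iff the 3×3 determinant with rows UV, UW, UX is zero.
Rows: (0, 4, 2), (-1, 7, 4), (-3, 3, 2).
Expanding along the first row: (0)(2) − (4)(10) + (2)(18) = -4.
Nonzero ⇒ not coplanar.

No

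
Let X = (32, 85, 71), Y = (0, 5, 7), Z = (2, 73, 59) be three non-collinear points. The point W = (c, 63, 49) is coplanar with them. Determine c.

-23

A normal to the plane is n = XY × XZ = (192, 1536, -2016).
W lies in the plane iff n · XW = 0.
This gives (192)c + (4416) = 0, so c = -23.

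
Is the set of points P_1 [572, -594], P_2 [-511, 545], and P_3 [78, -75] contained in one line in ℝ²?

P_1P_2 = (-1083, 1139), P_1P_3 = (-494, 519).
det[P_1P_2; P_1P_3] = (-1083)(519) − (1139)(-494) = 589.
The determinant is nonzero, so they are not collinear.

No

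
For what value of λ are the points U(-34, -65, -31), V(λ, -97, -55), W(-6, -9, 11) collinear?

Direction UW = (28, 56, 42). From the y-coordinate of V, the parameter along the line is τ = (-97 − (-65))/56 = -4/7.
Then λ = (-34) + (-4/7)·(28) = -50.

-50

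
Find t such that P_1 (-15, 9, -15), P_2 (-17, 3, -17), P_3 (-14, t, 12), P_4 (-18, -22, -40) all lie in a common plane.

38

Coplanarity ⇔ det[P_1P_2; P_1P_3; P_1P_4] = 0.
Expanding, this is linear in t: (44)t + (-1672) = 0.
So t = 38.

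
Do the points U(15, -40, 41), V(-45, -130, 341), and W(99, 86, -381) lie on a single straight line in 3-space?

No

UV = (-60, -90, 300), UW = (84, 126, -422).
UV × UW = (180, -120, 0).
The cross product is nonzero, so the points do not lie on one line.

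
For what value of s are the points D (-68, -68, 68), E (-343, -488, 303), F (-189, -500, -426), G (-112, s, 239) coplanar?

Normal to plane DEF: n = (309000, -164285, 67980); plane equation n·P = -5217980.
Requiring n·G = -5217980: (-164285)s + (-18360780) = -5217980.
So s = -80.

-80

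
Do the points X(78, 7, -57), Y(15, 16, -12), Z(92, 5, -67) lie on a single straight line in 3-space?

Yes

XY = (-63, 9, 45), XZ = (14, -2, -10).
XY × XZ = (0, 0, 0).
The cross product vanishes, so the three points are collinear.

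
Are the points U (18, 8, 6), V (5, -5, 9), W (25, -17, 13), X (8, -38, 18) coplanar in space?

With U as base: UV = (-13, -13, 3), UW = (7, -25, 7), UX = (-10, -46, 12).
UW × UX = (22, -154, -572).
UV · (UW × UX) = 0.
The scalar triple product vanishes, so the four points are coplanar.

Yes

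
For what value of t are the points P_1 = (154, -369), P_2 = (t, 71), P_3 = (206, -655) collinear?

The three points are collinear iff det[P_1P_2; P_1P_3] = 0.
This determinant is linear in t: (-286)t + (21164) = 0, so t = 74.

74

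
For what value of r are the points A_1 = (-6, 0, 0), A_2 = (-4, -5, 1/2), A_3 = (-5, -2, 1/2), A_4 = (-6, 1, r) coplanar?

1/2

Coplanarity ⇔ det[A_1A_2; A_1A_3; A_1A_4] = 0.
Expanding, this is linear in r: (1)r + (-1/2) = 0.
So r = 1/2.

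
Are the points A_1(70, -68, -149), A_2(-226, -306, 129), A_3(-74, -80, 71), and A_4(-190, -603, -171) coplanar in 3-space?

Yes

With A_1 as base: A_1A_2 = (-296, -238, 278), A_1A_3 = (-144, -12, 220), A_1A_4 = (-260, -535, -22).
A_1A_3 × A_1A_4 = (117964, -60368, 73920).
A_1A_2 · (A_1A_3 × A_1A_4) = 0.
The scalar triple product vanishes, so the four points are coplanar.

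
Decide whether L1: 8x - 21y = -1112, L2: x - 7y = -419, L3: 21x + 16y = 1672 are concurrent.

No

Intersecting L1 and L2: solving the 2×2 system gives (x, y) = (29, 64).
Substitute into L3: (21)(29) + (16)(64) = 1633.
But L3 requires 1672 ≠ 1633, so the three lines have no common point.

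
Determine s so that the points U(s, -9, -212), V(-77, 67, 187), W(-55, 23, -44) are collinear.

-39

Direction VW = (22, -44, -231). From the y-coordinate of U, the parameter along the line is τ = (-9 − 67)/(-44) = 19/11.
Then s = (-77) + 19/11·(22) = -39.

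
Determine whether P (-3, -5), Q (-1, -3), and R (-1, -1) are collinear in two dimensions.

PQ = (2, 2), PR = (2, 4).
If collinear, PR would be a scalar multiple of PQ. But (2)·(4) ≠ (2)·(2) (difference 4), so they are not parallel; the points are not collinear.

No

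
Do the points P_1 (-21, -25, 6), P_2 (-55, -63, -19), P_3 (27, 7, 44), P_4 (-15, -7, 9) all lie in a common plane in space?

Yes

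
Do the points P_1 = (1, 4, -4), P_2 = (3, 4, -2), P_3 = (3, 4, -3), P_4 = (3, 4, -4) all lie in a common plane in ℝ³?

Yes

A normal to the plane through P_1, P_2, P_3 is n = P_1P_2 × P_1P_3 = (0, 2, 0).
The plane has equation n·P = 8. For P_4: n·P_4 = 8.
Equal, so P_4 lies in the plane and all four are coplanar.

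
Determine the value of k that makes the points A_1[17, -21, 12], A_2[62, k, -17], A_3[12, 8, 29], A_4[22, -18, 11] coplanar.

Normal to plane A_1A_3A_4: n = (-80, 80, -160); plane equation n·P = -4960.
Requiring n·A_2 = -4960: (80)k + (-2240) = -4960.
So k = -34.

-34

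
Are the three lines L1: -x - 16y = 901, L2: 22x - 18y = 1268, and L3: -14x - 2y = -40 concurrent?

The three lines meet at one point iff the augmented coefficient matrix [aᵢ bᵢ cᵢ] has rank < 3, i.e. its determinant vanishes.
Here the determinant is 0.
It vanishes, so the lines are concurrent at (11, -57).

Yes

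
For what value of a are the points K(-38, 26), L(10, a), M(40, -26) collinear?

-6

Collinearity: (L − K) must be parallel to (M − K) = (78, -52).
Cross-multiplying the components: (a − 26)·(78) = (48)·(-52).
Solving gives a = -6.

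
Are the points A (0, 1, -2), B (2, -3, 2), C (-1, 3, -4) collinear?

AB = (2, -4, 4), AC = (-1, 2, -2).
AB × AC = (0, 0, 0).
The cross product vanishes, so the three points are collinear.

Yes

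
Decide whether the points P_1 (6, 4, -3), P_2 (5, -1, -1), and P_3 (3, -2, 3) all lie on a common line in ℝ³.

No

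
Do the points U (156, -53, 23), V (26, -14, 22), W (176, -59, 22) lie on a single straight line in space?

No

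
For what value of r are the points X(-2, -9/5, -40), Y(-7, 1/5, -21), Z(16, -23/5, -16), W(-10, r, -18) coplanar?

The points are coplanar iff XY · (XZ × XW) = 0.
Expanding, this is linear in r: (462)r + (-462) = 0.
So r = 1.

1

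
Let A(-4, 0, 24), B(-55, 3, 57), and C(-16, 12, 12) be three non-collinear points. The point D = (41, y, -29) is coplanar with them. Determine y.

A normal to the plane is n = AB × AC = (-432, -1008, -576).
D lies in the plane iff n · AD = 0.
This gives (-1008)y + (11088) = 0, so y = 11.

11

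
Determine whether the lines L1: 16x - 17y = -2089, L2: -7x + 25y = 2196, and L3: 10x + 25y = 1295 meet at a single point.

Yes

Intersecting L1 and L2: solving the 2×2 system gives (x, y) = (-53, 73).
Substitute into L3: (10)(-53) + (25)(73) = 1295.
This equals 1295, so (-53, 73) lies on all three lines and they are concurrent.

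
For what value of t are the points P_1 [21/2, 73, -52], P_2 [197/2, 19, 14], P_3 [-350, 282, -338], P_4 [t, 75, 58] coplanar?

161/2

The points are coplanar iff P_1P_2 · (P_1P_3 × P_1P_4) = 0.
Expanding, this is linear in t: (1650)t + (-132825) = 0.
So t = 161/2.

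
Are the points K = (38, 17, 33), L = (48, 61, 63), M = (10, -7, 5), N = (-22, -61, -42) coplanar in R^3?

Yes

The four points are coplanar iff the 3×3 determinant with rows KL, KM, KN is zero.
Rows: (10, 44, 30), (-28, -24, -28), (-60, -78, -75).
Expanding along the first row: (10)(-384) − (44)(420) + (30)(744) = 0.
Zero determinant ⇒ coplanar.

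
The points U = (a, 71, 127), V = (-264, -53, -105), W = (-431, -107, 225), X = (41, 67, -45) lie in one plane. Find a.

The points are coplanar iff UV · (UW × UX) = 0.
Expanding, this is linear in a: (42840)a + (-1585080) = 0.
So a = 37.

37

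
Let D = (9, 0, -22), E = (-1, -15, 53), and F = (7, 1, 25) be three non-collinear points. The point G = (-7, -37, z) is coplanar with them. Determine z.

-6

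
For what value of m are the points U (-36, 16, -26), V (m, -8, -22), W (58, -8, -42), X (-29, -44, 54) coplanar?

20

Normal to plane UWX: n = (-2880, -7632, -5472); plane equation n·P = 123840.
Requiring n·V = 123840: (-2880)m + (181440) = 123840.
So m = 20.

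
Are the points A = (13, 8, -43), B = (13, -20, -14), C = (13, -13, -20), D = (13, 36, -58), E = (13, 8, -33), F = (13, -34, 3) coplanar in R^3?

Yes

The plane through A, B, C has normal n = AB × AC = (-35, 0, 0) and equation n·P = -455.
Checking the remaining points: n·D = -455, n·E = -455, n·F = -455.
All equal -455, so all 6 points lie in one plane.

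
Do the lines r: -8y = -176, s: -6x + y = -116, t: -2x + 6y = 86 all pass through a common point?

Yes

Lines aᵢx + bᵢy = cᵢ with pairwise distinct directions are concurrent exactly when det[aᵢ bᵢ cᵢ] = 0.
Here the determinant is 0.
It vanishes, so the lines are concurrent at (23, 22).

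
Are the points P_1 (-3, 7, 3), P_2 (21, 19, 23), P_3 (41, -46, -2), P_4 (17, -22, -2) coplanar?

Yes

With P_1 as base: P_1P_2 = (24, 12, 20), P_1P_3 = (44, -53, -5), P_1P_4 = (20, -29, -5).
P_1P_3 × P_1P_4 = (120, 120, -216).
P_1P_2 · (P_1P_3 × P_1P_4) = 0.
The scalar triple product vanishes, so the four points are coplanar.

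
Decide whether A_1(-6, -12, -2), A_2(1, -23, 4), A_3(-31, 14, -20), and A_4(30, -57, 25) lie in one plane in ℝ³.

The four points are coplanar iff the 3×3 determinant with rows A_1A_2, A_1A_3, A_1A_4 is zero.
Rows: (7, -11, 6), (-25, 26, -18), (36, -45, 27).
Expanding along the first row: (7)(-108) − (-11)(-27) + (6)(189) = 81.
Nonzero ⇒ not coplanar.

No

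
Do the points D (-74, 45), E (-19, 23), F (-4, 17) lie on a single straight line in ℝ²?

Yes

DE = (55, -22), DF = (70, -28).
Twice the signed area of △DEF is (55)(-28) − (-22)(70) = 0.
The triangle is degenerate (zero area), so the points are collinear.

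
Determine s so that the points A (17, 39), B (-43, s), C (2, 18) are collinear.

-45

Collinearity: (B − A) must be parallel to (C − A) = (-15, -21).
Cross-multiplying the components: (s − 39)·(-15) = (-60)·(-21).
Solving gives s = -45.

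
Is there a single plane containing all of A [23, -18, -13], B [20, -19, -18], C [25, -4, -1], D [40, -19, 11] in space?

Yes

The four points are coplanar iff the 3×3 determinant with rows AB, AC, AD is zero.
Rows: (-3, -1, -5), (2, 14, 12), (17, -1, 24).
Expanding along the first row: (-3)(348) − (-1)(-156) + (-5)(-240) = 0.
Zero determinant ⇒ coplanar.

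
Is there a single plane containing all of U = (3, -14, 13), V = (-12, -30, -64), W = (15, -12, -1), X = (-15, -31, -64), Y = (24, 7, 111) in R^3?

The plane through U, V, W has normal n = UV × UW = (378, -1134, 162) and equation n·P = 19116.
Checking the remaining points: n·X = 19116, n·Y = 19116.
All equal 19116, so all 5 points lie in one plane.

Yes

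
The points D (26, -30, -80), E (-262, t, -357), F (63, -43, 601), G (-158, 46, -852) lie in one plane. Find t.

Normal to plane DFG: n = (-41720, -96740, 420); plane equation n·P = 1783880.
Requiring n·E = 1783880: (-96740)t + (10780700) = 1783880.
So t = 93.

93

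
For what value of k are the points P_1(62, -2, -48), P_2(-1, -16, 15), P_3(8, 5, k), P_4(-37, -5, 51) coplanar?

Normal to plane P_1P_2P_4: n = (-1197, 0, -1197); plane equation n·P = -16758.
Requiring n·P_3 = -16758: (-1197)k + (-9576) = -16758.
So k = 6.

6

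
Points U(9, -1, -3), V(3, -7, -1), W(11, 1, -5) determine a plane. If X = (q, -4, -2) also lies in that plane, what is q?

Coplanarity requires UV · (UW × UX) = 0.
UV = (-6, -6, 2), UW = (2, 2, -2); the triple product is linear in q with coefficient 8 and constant term -48.
Setting it to zero: q = 6.

6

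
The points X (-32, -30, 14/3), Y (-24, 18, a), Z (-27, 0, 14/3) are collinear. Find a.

Collinearity requires XY × XZ = 0; each component is linear in a.
The x-component gives (-30)a + (140) = 0, so a = 14/3.
The remaining components then also vanish.

14/3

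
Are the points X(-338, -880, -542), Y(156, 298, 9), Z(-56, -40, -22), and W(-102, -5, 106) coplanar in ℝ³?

No

With X as base: XY = (494, 1178, 551), XZ = (282, 840, 520), XW = (236, 875, 648).
XZ × XW = (89320, -60016, 48510).
XY · (XZ × XW) = 154242.
Since 154242 ≠ 0, the four points are not coplanar.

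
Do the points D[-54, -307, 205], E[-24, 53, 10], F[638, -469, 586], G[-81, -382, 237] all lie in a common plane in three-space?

Yes

With D as base: DE = (30, 360, -195), DF = (692, -162, 381), DG = (-27, -75, 32).
DF × DG = (23391, -32431, -56274).
DE · (DF × DG) = 0.
The scalar triple product vanishes, so the four points are coplanar.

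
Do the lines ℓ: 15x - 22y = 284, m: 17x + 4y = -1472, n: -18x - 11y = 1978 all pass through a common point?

Yes

Intersecting ℓ and m: solving the 2×2 system gives (x, y) = (-72, -62).
Substitute into n: (-18)(-72) + (-11)(-62) = 1978.
This equals 1978, so (-72, -62) lies on all three lines and they are concurrent.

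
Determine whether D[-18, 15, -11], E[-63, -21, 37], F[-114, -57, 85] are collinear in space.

No

DE = (-45, -36, 48), DF = (-96, -72, 96).
DE × DF = (0, -288, -216).
The cross product is nonzero, so the points do not lie on one line.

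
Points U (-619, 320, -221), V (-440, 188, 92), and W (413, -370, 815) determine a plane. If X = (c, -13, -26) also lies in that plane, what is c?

The plane through U, V, W has equation 79218x + 137572y + 12714z = -7822696.
Substituting X: (79218)c + (-2119000) = -7822696, so c = -72.

-72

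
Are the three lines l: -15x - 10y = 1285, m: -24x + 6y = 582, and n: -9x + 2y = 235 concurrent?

Intersecting l and m: solving the 2×2 system gives (x, y) = (-41, -67).
Substitute into n: (-9)(-41) + (2)(-67) = 235.
This equals 235, so (-41, -67) lies on all three lines and they are concurrent.

Yes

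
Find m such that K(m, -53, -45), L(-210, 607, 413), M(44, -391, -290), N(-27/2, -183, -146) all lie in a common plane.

-59/2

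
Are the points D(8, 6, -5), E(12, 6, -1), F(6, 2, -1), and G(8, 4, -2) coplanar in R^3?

Yes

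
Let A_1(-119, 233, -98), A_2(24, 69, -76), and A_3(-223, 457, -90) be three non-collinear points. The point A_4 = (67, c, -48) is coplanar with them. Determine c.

A normal to the plane is n = A_1A_2 × A_1A_3 = (-6240, -3432, 14976).
A_4 lies in the plane iff n · A_1A_4 = 0.
This gives (-3432)c + (387816) = 0, so c = 113.

113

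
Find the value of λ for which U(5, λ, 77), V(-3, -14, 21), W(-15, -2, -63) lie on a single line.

-22

Collinearity requires UV × UW = 0; each component is linear in λ.
The x-component gives (84)λ + (1848) = 0, so λ = -22.
The remaining components then also vanish.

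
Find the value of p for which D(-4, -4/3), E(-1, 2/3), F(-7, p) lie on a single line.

Collinearity: (F − D) must be parallel to (E − D) = (3, 2).
Cross-multiplying the components: (p − (-4/3))·(3) = (-3)·(2).
Solving gives p = -10/3.

-10/3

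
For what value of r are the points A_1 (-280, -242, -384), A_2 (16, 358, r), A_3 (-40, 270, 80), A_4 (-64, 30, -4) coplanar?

The points are coplanar iff A_1A_2 · (A_1A_3 × A_1A_4) = 0.
Expanding, this is linear in r: (-45312)r + (8246784) = 0.
So r = 182.

182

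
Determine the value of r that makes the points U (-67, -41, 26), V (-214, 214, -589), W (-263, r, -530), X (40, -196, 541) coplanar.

Normal to plane UVX: n = (36000, 9900, -4500); plane equation n·P = -2934900.
Requiring n·W = -2934900: (9900)r + (-7083000) = -2934900.
So r = 419.

419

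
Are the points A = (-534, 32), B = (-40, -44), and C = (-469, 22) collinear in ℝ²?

AB = (494, -76), AC = (65, -10).
det[AB; AC] = (494)(-10) − (-76)(65) = 0.
The determinant is zero, so the points are collinear.

Yes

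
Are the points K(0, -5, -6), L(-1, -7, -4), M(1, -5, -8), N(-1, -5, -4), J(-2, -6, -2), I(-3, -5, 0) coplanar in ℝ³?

Yes

The plane through K, L, M has normal n = KL × KM = (4, 0, 2) and equation n·P = -12.
Checking the remaining points: n·N = -12, n·J = -12, n·I = -12.
All equal -12, so all 6 points lie in one plane.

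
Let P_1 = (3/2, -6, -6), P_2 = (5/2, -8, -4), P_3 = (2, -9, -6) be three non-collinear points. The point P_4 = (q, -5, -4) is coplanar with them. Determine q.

2

A normal to the plane is n = P_1P_2 × P_1P_3 = (6, 1, -2).
P_4 lies in the plane iff n · P_1P_4 = 0.
This gives (6)q + (-12) = 0, so q = 2.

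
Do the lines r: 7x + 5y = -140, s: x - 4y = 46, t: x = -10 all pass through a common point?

Lines aᵢx + bᵢy = cᵢ with pairwise distinct directions are concurrent exactly when det[aᵢ bᵢ cᵢ] = 0.
Here the determinant is 0.
It vanishes, so the lines are concurrent at (-10, -14).

Yes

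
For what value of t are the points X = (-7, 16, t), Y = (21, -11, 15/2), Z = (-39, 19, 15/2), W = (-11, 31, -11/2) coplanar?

1

The points are coplanar iff XY · (XZ × XW) = 0.
Expanding, this is linear in t: (1560)t + (-1560) = 0.
So t = 1.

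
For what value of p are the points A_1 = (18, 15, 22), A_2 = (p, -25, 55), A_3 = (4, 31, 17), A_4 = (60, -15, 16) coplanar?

32

The points are coplanar iff A_1A_2 · (A_1A_3 × A_1A_4) = 0.
Expanding, this is linear in p: (-246)p + (7872) = 0.
So p = 32.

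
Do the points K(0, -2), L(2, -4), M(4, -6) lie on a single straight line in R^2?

KL = (2, -2), KM = (4, -4).
Checking proportionality: KM = 2·KL, so the vectors are parallel and the points are collinear.

Yes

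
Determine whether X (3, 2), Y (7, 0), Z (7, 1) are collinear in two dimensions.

XY = (4, -2), XZ = (4, -1).
If collinear, XZ would be a scalar multiple of XY. But (4)·(-1) ≠ (-2)·(4) (difference 4), so they are not parallel; the points are not collinear.

No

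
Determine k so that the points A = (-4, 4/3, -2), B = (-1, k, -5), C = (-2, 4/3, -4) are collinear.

4/3

Direction AC = (2, 0, -2). From the x-coordinate of B, the parameter along the line is τ = (-1 − (-4))/2 = 3/2.
Then k = 4/3 + 3/2·(0) = 4/3.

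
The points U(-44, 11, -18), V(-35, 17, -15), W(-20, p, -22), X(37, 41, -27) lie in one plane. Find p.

Coplanarity ⇔ det[UV; UW; UX] = 0.
Expanding, this is linear in p: (-324)p + (6156) = 0.
So p = 19.

19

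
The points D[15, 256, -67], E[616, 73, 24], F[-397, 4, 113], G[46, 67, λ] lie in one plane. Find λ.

53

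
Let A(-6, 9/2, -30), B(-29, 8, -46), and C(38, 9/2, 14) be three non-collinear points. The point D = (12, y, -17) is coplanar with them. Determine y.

2

Coplanarity requires AB · (AC × AD) = 0.
AB = (-23, 7/2, -16), AC = (44, 0, 44); the triple product is linear in y with coefficient 308 and constant term -616.
Setting it to zero: y = 2.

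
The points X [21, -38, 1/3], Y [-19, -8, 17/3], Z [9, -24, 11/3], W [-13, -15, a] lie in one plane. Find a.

4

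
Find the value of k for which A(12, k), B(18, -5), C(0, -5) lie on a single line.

Collinearity: (A − B) must be parallel to (C − B) = (-18, 0).
Cross-multiplying the components: (k − (-5))·(-18) = (-6)·(0).
Solving gives k = -5.

-5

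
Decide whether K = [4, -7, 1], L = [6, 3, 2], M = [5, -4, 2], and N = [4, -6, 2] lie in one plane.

No

A normal to the plane through K, L, M is n = KL × KM = (7, -1, -4).
The plane has equation n·P = 31. For N: n·N = 26.
26 ≠ 31, so N is off the plane.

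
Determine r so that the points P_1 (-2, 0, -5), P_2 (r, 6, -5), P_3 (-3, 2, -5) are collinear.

Direction P_1P_3 = (-1, 2, 0). From the y-coordinate of P_2, the parameter along the line is τ = (6 − 0)/2 = 3.
Then r = (-2) + 3·(-1) = -5.

-5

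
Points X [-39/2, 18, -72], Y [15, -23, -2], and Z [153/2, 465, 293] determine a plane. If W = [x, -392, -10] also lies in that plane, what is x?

117/2

Coplanarity requires XY · (XZ × XW) = 0.
XY = (69/2, -41, 70), XZ = (96, 447, 365); the triple product is linear in x with coefficient -46255 and constant term 5411835/2.
Setting it to zero: x = 117/2.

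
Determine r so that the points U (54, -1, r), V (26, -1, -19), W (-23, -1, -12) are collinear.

Direction VW = (-49, 0, 7). From the x-coordinate of U, the parameter along the line is τ = (54 − 26)/(-49) = -4/7.
Then r = (-19) + (-4/7)·(7) = -23.

-23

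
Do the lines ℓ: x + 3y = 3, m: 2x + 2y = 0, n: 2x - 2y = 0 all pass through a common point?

Intersecting ℓ and m: solving the 2×2 system gives (x, y) = (-3/2, 3/2).
Substitute into n: (2)(-3/2) + (-2)(3/2) = -6.
But n requires 0 ≠ -6, so the three lines have no common point.

No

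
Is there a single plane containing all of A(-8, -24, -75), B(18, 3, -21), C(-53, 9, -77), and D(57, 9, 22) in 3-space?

A normal to the plane through A, B, C is n = AB × AC = (-1836, -2378, 2073).
The plane has equation n·P = -83715. For D: n·D = -80448.
-80448 ≠ -83715, so D is off the plane.

No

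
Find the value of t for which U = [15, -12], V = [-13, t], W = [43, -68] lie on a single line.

The three points are collinear iff det[UV; UW] = 0.
This determinant is linear in t: (-28)t + (1232) = 0, so t = 44.

44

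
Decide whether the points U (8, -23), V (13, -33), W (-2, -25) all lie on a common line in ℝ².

No

UV = (5, -10), UW = (-10, -2).
det[UV; UW] = (5)(-2) − (-10)(-10) = -110.
The determinant is nonzero, so they are not collinear.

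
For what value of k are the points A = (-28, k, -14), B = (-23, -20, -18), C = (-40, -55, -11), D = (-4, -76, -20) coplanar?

-62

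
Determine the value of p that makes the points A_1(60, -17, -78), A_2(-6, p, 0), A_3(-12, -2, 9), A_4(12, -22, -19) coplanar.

Normal to plane A_1A_3A_4: n = (1320, 72, 1080); plane equation n·P = -6264.
Requiring n·A_2 = -6264: (72)p + (-7920) = -6264.
So p = 23.

23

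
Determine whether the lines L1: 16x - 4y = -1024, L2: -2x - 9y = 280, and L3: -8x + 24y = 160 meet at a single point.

Yes

Lines aᵢx + bᵢy = cᵢ with pairwise distinct directions are concurrent exactly when det[aᵢ bᵢ cᵢ] = 0.
Here the determinant is 0.
It vanishes, so the lines are concurrent at (-68, -16).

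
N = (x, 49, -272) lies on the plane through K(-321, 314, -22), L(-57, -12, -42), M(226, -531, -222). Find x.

-323

The plane through K, L, M has equation 48300x + 41860y − 44758z = -1375584.
Substituting N: (48300)x + (14225316) = -1375584, so x = -323.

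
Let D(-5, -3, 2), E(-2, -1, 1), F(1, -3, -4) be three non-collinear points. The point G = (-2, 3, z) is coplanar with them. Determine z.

5

A normal to the plane is n = DE × DF = (-12, 12, -12).
G lies in the plane iff n · DG = 0.
This gives (-12)z + (60) = 0, so z = 5.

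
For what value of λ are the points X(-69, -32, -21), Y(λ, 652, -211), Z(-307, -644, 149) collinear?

Direction XZ = (-238, -612, 170). From the y-coordinate of Y, the parameter along the line is τ = (652 − (-32))/(-612) = -19/17.
Then λ = (-69) + (-19/17)·(-238) = 197.

197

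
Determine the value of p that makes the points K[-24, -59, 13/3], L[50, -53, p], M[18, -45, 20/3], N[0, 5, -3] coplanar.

34/3

Normal to plane KMN: n = (-252, 364, 2352); plane equation n·P = -5236.
Requiring n·L = -5236: (2352)p + (-31892) = -5236.
So p = 34/3.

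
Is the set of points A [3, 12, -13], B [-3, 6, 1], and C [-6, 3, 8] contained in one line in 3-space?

AB = (-6, -6, 14), AC = (-9, -9, 21).
AB × AC = (0, 0, 0).
The cross product vanishes, so the three points are collinear.

Yes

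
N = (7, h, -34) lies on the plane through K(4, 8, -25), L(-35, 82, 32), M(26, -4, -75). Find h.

10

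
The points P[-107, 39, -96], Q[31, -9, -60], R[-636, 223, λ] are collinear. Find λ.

-234

Direction PQ = (138, -48, 36). From the x-coordinate of R, the parameter along the line is τ = (-636 − (-107))/138 = -23/6.
Then λ = (-96) + (-23/6)·(36) = -234.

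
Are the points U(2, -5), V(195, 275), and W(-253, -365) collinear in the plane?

UV = (193, 280), UW = (-255, -360).
Twice the signed area of △UVW is (193)(-360) − (280)(-255) = 1920.
The area is nonzero, so the three points are not collinear.

No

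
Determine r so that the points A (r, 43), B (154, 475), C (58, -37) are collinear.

The three points are collinear iff det[AB; AC] = 0.
This determinant is linear in r: (512)r + (-37376) = 0, so r = 73.

73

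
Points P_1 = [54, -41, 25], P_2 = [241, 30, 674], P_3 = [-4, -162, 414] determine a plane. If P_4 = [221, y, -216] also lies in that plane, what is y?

The plane through P_1, P_2, P_3 has equation 106148x − 110385y − 18509z = 9795052.
Substituting P_4: (-110385)y + (27456652) = 9795052, so y = 160.

160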